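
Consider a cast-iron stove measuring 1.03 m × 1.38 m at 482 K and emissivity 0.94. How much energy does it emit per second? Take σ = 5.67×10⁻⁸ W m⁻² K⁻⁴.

A = 1.03 × 1.38 = 1.42 m².
Stefan–Boltzmann: P = εσAT⁴ = 0.94 × 5.67×10⁻⁸ × 1.42 × (482)⁴ = 0.94 × 5.67×10⁻⁸ × 1.42 × 5.40×10^10.
P = 4090 W.

P ≈ 4090 W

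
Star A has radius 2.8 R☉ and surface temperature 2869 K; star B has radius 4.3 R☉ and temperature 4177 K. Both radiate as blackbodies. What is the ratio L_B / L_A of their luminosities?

L = 4πR²σT⁴ ∝ R²T⁴, so L_B/L_A = (4.3/2.8)² × (4177/2869)⁴ = 2.36 × 4.49 = 10.6.

L_B/L_A ≈ 10.6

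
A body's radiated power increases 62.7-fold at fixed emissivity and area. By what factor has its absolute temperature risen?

factor ≈ 2.81

P ∝ T⁴ ⇒ T ∝ P^(1/4), so T scales by (62.7)^(1/4) = 2.81.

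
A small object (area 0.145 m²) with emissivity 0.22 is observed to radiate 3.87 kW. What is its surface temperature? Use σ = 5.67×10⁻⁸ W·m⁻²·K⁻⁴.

T ≈ 1210 K

From P = εσAT⁴, T = (P / εσA)^(1/4) = (3870 / (0.22 × 5.67×10⁻⁸ × 0.145))^(1/4).
T = (2.14×10^12)^(1/4) = 1210 K.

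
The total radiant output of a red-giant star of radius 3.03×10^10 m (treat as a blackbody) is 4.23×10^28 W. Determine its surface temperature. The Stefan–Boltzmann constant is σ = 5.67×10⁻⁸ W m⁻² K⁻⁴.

T ≈ 2840 K

A = 4πr² = 4π × (3.03×10^10)² = 1.15×10^22 m².
From P = σAT⁴, T = (P / σA)^(1/4) = (4.23×10^28 / (5.67×10⁻⁸ × 1.15×10^22))^(1/4).
T = (6.47×10^13)^(1/4) = 2840 K.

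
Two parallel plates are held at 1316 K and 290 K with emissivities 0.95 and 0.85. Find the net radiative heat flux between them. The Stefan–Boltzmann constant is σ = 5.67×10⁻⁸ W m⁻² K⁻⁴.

For two large parallel gray plates, q = σ(T₁⁴ − T₂⁴) / (1/ε₁ + 1/ε₂ − 1).
1/ε₁ + 1/ε₂ − 1 = 1/0.95 + 1/0.85 − 1 = 1.229.
T₁⁴ − T₂⁴ = 3.00×10^12 − 7.07×10^9 = 2.99×10^12 K⁴.
q = 5.67×10⁻⁸ × 2.99×10^12 / 1.229 = 1.38×10^5 W/m².

q ≈ 1.38×10^5 W/m²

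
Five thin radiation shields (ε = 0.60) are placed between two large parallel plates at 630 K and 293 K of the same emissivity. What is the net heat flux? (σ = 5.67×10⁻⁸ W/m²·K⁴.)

q ≈ 608 W/m²

Each of the 6 gaps contributes resistance (2/ε − 1) = 2/0.60 − 1 = 2.333; total = 14.00.
q = σ(T₁⁴ − T₂⁴) / 14.00 = 5.67×10⁻⁸ × 1.50×10^11 / 14.00 = 608 W/m².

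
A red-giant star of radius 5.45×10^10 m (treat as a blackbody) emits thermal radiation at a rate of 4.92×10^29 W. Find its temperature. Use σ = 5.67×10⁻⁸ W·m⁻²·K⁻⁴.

A = 4πr² = 4π × (5.45×10^10)² = 3.73×10^22 m².
From P = σAT⁴, T = (P / σA)^(1/4) = (4.92×10^29 / (5.67×10⁻⁸ × 3.73×10^22))^(1/4).
T = (2.32×10^14)^(1/4) = 3900 K.

T ≈ 3900 K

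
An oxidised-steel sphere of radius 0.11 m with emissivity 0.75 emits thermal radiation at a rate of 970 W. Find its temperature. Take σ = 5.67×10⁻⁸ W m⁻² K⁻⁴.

A = 4πr² = 4π × (0.11)² = 0.152 m².
From P = εσAT⁴, T = (P / εσA)^(1/4) = (970 / (0.75 × 5.67×10⁻⁸ × 0.152))^(1/4).
T = (1.50×10^11)^(1/4) = 622 K.

T ≈ 622 K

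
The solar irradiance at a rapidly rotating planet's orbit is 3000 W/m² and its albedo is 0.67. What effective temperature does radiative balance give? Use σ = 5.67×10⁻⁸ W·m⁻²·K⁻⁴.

T ≈ 257 K

Power absorbed = (1−a)S·πR²; power emitted = 4πR²σT⁴. Equating and cancelling πR²:
T = ((1−a)S / 4σ)^(1/4) = (990 / (4 × 5.67×10⁻⁸))^(1/4) = (4.37×10^9)^(1/4).
T = 257 K.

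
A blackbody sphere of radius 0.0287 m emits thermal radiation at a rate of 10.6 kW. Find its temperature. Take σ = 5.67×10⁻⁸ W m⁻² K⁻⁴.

A = 4πr² = 4π × (0.0287)² = 0.0104 m².
From P = σAT⁴, T = (P / σA)^(1/4) = (10600 / (5.67×10⁻⁸ × 0.0104))^(1/4).
T = (1.81×10^13)^(1/4) = 2060 K.

T ≈ 2060 K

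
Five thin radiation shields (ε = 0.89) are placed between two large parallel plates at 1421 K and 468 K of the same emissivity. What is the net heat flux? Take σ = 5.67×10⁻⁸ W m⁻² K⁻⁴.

q ≈ 30500 W/m²

Each of the 6 gaps contributes resistance (2/ε − 1) = 2/0.89 − 1 = 1.247; total = 7.483.
q = σ(T₁⁴ − T₂⁴) / 7.483 = 5.67×10⁻⁸ × 4.03×10^12 / 7.483 = 30500 W/m².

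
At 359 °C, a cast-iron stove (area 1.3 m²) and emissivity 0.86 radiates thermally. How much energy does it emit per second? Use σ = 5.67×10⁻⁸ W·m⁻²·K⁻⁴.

P ≈ 10100 W

359 °C = 632 K.
P = εσAT⁴ = 0.86 × 5.67×10⁻⁸ × 1.30 × (632)⁴ = 0.86 × 5.67×10⁻⁸ × 1.30 × 1.60×10^11.
P = 10100 W.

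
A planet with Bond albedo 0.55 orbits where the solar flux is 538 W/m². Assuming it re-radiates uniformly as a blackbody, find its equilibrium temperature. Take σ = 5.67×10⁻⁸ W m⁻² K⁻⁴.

Power absorbed = (1−a)S·πR²; power emitted = 4πR²σT⁴. Equating and cancelling πR²:
T = ((1−a)S / 4σ)^(1/4) = (242 / (4 × 5.67×10⁻⁸))^(1/4) = (1.07×10^9)^(1/4).
T = 181 K.

T ≈ 181 K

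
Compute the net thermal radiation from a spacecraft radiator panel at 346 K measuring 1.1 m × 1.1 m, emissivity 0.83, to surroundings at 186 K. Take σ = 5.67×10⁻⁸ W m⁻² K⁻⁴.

A = 1.1 × 1.1 = 1.21 m².
Q = εσA(T⁴ − T_s⁴). T⁴ − T_s⁴ = (346)⁴ − (186)⁴ = 1.43×10^10 − 1.20×10^9 = 1.31×10^10 K⁴.
Q = 0.83 × 5.67×10⁻⁸ × 1.21 × 1.31×10^10 = 748 W.

Q ≈ 748 W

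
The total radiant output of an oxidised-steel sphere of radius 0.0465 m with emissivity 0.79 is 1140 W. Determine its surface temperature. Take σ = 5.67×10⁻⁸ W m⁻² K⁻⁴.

A = 4πr² = 4π × (0.0465)² = 0.0272 m².
From P = εσAT⁴, T = (P / εσA)^(1/4) = (1140 / (0.79 × 5.67×10⁻⁸ × 0.0272))^(1/4).
T = (9.37×10^11)^(1/4) = 984 K.

T ≈ 984 K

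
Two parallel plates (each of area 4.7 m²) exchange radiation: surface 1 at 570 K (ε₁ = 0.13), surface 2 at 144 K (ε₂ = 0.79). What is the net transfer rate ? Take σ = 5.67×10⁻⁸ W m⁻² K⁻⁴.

Q ≈ 3520 W

For two large parallel gray plates, q = σ(T₁⁴ − T₂⁴) / (1/ε₁ + 1/ε₂ − 1).
1/ε₁ + 1/ε₂ − 1 = 1/0.13 + 1/0.79 − 1 = 7.958.
T₁⁴ − T₂⁴ = 1.06×10^11 − 4.30×10^8 = 1.05×10^11 K⁴.
q = 5.67×10⁻⁸ × 1.05×10^11 / 7.958 = 749 W/m².
Q = q·A = 749 × 4.7 = 3520 W.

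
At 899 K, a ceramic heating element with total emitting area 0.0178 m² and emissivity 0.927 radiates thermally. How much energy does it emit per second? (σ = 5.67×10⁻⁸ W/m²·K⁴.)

P ≈ 611 W

P = εσAT⁴ = 0.927 × 5.67×10⁻⁸ × 0.0178 × (899)⁴ = 0.927 × 5.67×10⁻⁸ × 0.0178 × 6.53×10^11.
P = 611 W.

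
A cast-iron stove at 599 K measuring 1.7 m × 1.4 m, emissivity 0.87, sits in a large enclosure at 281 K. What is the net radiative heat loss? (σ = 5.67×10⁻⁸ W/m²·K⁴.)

A = 1.7 × 1.4 = 2.38 m².
Q = εσA(T⁴ − T_s⁴). T⁴ − T_s⁴ = (599)⁴ − (281)⁴ = 1.29×10^11 − 6.23×10^9 = 1.23×10^11 K⁴.
Q = 0.87 × 5.67×10⁻⁸ × 2.38 × 1.23×10^11 = 14400 W.

Q ≈ 14400 W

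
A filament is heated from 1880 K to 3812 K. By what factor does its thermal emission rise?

ratio ≈ 16.9

P ∝ T⁴, so the ratio is (3812/1880)⁴ = (2.028)⁴ = 16.9.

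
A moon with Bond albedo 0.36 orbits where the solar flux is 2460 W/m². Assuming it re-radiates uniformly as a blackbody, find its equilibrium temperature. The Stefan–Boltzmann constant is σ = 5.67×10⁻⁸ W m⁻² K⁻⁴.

T ≈ 289 K

Power absorbed = (1−a)S·πR²; power emitted = 4πR²σT⁴. Equating and cancelling πR²:
T = ((1−a)S / 4σ)^(1/4) = (1570 / (4 × 5.67×10⁻⁸))^(1/4) = (6.94×10^9)^(1/4).
T = 289 K.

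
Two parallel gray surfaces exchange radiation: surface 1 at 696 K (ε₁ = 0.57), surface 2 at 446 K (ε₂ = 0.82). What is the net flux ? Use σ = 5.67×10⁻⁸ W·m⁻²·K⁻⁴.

q ≈ 5600 W/m²

For two large parallel gray plates, q = σ(T₁⁴ − T₂⁴) / (1/ε₁ + 1/ε₂ − 1).
1/ε₁ + 1/ε₂ − 1 = 1/0.57 + 1/0.82 − 1 = 1.974.
T₁⁴ − T₂⁴ = 2.35×10^11 − 3.96×10^10 = 1.95×10^11 K⁴.
q = 5.67×10⁻⁸ × 1.95×10^11 / 1.974 = 5600 W/m².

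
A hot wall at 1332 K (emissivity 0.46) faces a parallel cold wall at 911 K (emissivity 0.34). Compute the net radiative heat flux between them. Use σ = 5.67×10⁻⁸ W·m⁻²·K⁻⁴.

q ≈ 33900 W/m²

For two large parallel gray plates, q = σ(T₁⁴ − T₂⁴) / (1/ε₁ + 1/ε₂ − 1).
1/ε₁ + 1/ε₂ − 1 = 1/0.46 + 1/0.34 − 1 = 4.115.
T₁⁴ − T₂⁴ = 3.15×10^12 − 6.89×10^11 = 2.46×10^12 K⁴.
q = 5.67×10⁻⁸ × 2.46×10^12 / 4.115 = 33900 W/m².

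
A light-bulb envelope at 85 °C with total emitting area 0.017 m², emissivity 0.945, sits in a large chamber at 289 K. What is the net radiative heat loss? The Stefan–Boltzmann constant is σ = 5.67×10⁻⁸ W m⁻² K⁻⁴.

Convert: 85 °C = 358 K.
Q = εσA(T⁴ − T_s⁴). T⁴ − T_s⁴ = (358)⁴ − (289)⁴ = 1.64×10^10 − 6.98×10^9 = 9.45×10^9 K⁴.
Q = 0.945 × 5.67×10⁻⁸ × 0.0170 × 9.45×10^9 = 8.61 W.

Q ≈ 8.61 W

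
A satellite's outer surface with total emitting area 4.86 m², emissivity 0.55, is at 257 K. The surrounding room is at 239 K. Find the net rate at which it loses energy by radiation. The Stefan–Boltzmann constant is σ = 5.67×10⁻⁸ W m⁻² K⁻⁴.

Q = εσA(T⁴ − T_s⁴). T⁴ − T_s⁴ = (257)⁴ − (239)⁴ = 4.36×10^9 − 3.26×10^9 = 1.10×10^9 K⁴.
Q = 0.55 × 5.67×10⁻⁸ × 4.86 × 1.10×10^9 = 167 W.

Q ≈ 167 W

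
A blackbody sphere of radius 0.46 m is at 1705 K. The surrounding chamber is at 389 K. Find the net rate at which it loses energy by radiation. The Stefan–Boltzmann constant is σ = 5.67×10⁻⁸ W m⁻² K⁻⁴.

A = 4πr² = 4π × (0.46)² = 2.66 m².
Q = σA(T⁴ − T_s⁴). T⁴ − T_s⁴ = (1705)⁴ − (389)⁴ = 8.45×10^12 − 2.29×10^10 = 8.43×10^12 K⁴.
Q = 5.67×10⁻⁸ × 2.66 × 8.43×10^12 = 1.27×10^6 W.

Q ≈ 1.27×10^6 W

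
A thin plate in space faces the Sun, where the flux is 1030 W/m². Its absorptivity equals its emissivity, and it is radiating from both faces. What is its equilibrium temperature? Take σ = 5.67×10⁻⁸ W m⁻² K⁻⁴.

T ≈ 309 K

Absorbed flux αS = emitted flux 2εσT⁴ per unit area; with α = ε this gives T = (S/2σ)^(1/4).
T = (1030 / (2 × 5.67×10⁻⁸))^(1/4) = (9.08×10^9)^(1/4).
T = 309 K.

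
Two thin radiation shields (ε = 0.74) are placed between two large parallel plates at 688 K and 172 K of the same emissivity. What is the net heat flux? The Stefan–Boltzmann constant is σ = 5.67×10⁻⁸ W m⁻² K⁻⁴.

Each of the 3 gaps contributes resistance (2/ε − 1) = 2/0.74 − 1 = 1.703; total = 5.108.
q = σ(T₁⁴ − T₂⁴) / 5.108 = 5.67×10⁻⁸ × 2.23×10^11 / 5.108 = 2480 W/m².

q ≈ 2480 W/m²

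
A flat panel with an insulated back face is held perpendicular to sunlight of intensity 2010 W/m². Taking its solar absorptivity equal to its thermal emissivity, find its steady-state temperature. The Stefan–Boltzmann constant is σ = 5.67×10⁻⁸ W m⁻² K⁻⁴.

T ≈ 434 K

Absorbed flux αS = emitted flux εσT⁴ (one radiating face); with α = ε, T = (S/σ)^(1/4).
T = (2010 / 5.67×10⁻⁸)^(1/4) = (3.54×10^10)^(1/4).
T = 434 K.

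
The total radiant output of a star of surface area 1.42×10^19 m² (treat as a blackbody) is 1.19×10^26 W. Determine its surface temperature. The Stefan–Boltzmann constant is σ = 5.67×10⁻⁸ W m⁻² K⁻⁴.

T ≈ 3490 K

From P = σAT⁴, T = (P / σA)^(1/4) = (1.19×10^26 / (5.67×10⁻⁸ × 1.42×10^19))^(1/4).
T = (1.48×10^14)^(1/4) = 3490 K.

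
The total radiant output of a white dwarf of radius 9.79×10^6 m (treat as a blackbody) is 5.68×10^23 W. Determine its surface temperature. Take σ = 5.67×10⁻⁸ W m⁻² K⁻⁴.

T ≈ 9550 K

A = 4πr² = 4π × (9.79×10^6)² = 1.20×10^15 m².
From P = σAT⁴, T = (P / σA)^(1/4) = (5.68×10^23 / (5.67×10⁻⁸ × 1.20×10^15))^(1/4).
T = (8.32×10^15)^(1/4) = 9550 K.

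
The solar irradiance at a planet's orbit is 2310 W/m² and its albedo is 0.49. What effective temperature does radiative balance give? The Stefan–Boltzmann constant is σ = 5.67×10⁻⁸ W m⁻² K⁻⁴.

Power absorbed = (1−a)S·πR²; power emitted = 4πR²σT⁴. Equating and cancelling πR²:
T = ((1−a)S / 4σ)^(1/4) = (1180 / (4 × 5.67×10⁻⁸))^(1/4) = (5.19×10^9)^(1/4).
T = 268 K.

T ≈ 268 K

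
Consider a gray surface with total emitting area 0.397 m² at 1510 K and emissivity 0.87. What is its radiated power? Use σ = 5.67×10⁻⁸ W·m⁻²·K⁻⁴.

P = εσAT⁴ = 0.87 × 5.67×10⁻⁸ × 0.397 × (1510)⁴ = 0.87 × 5.67×10⁻⁸ × 0.397 × 5.20×10^12.
P = 1.02×10^5 W.

P ≈ 1.02×10^5 W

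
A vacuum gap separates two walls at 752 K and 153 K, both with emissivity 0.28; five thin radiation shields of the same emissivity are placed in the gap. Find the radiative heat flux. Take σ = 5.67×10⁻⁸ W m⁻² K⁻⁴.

Each of the 6 gaps contributes resistance (2/ε − 1) = 2/0.28 − 1 = 6.143; total = 36.86.
q = σ(T₁⁴ − T₂⁴) / 36.86 = 5.67×10⁻⁸ × 3.19×10^11 / 36.86 = 491 W/m².

q ≈ 491 W/m²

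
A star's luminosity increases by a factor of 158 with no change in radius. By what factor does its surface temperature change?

factor ≈ 3.55

P ∝ T⁴ ⇒ T ∝ P^(1/4), so T scales by (158)^(1/4) = 3.55.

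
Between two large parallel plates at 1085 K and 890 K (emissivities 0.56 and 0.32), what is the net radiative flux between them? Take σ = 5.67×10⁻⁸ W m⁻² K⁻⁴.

q ≈ 11000 W/m²

For two large parallel gray plates, q = σ(T₁⁴ − T₂⁴) / (1/ε₁ + 1/ε₂ − 1).
1/ε₁ + 1/ε₂ − 1 = 1/0.56 + 1/0.32 − 1 = 3.911.
T₁⁴ − T₂⁴ = 1.39×10^12 − 6.27×10^11 = 7.58×10^11 K⁴.
q = 5.67×10⁻⁸ × 7.58×10^11 / 3.911 = 11000 W/m².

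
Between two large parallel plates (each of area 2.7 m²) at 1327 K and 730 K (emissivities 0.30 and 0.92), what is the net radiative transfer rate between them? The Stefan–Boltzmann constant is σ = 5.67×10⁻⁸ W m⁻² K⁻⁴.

Q ≈ 1.26×10^5 W

For two large parallel gray plates, q = σ(T₁⁴ − T₂⁴) / (1/ε₁ + 1/ε₂ − 1).
1/ε₁ + 1/ε₂ − 1 = 1/0.30 + 1/0.92 − 1 = 3.420.
T₁⁴ − T₂⁴ = 3.10×10^12 − 2.84×10^11 = 2.82×10^12 K⁴.
q = 5.67×10⁻⁸ × 2.82×10^12 / 3.420 = 46700 W/m².
Q = q·A = 46700 × 2.7 = 1.26×10^5 W.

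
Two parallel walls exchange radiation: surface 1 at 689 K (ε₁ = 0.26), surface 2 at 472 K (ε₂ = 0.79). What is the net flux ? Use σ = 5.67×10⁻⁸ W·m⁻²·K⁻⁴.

q ≈ 2420 W/m²

For two large parallel gray plates, q = σ(T₁⁴ − T₂⁴) / (1/ε₁ + 1/ε₂ − 1).
1/ε₁ + 1/ε₂ − 1 = 1/0.26 + 1/0.79 − 1 = 4.112.
T₁⁴ − T₂⁴ = 2.25×10^11 − 4.96×10^10 = 1.76×10^11 K⁴.
q = 5.67×10⁻⁸ × 1.76×10^11 / 4.112 = 2420 W/m².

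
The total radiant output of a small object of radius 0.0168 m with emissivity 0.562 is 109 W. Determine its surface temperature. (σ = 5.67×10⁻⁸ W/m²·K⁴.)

T ≈ 991 K

A = 4πr² = 4π × (0.0168)² = 3.55×10^-3 m².
From P = εσAT⁴, T = (P / εσA)^(1/4) = (109 / (0.562 × 5.67×10⁻⁸ × 3.55×10^-3))^(1/4).
T = (9.64×10^11)^(1/4) = 991 K.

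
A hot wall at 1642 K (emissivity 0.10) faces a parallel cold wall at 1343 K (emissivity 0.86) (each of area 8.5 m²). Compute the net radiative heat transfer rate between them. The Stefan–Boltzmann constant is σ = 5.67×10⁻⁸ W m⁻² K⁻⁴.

For two large parallel gray plates, q = σ(T₁⁴ − T₂⁴) / (1/ε₁ + 1/ε₂ − 1).
1/ε₁ + 1/ε₂ − 1 = 1/0.10 + 1/0.86 − 1 = 10.16.
T₁⁴ − T₂⁴ = 7.27×10^12 − 3.25×10^12 = 4.02×10^12 K⁴.
q = 5.67×10⁻⁸ × 4.02×10^12 / 10.16 = 22400 W/m².
Q = q·A = 22400 × 8.5 = 1.90×10^5 W.

Q ≈ 1.90×10^5 W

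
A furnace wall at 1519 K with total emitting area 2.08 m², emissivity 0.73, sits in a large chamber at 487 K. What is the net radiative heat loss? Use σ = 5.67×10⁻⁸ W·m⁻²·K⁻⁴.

Q ≈ 4.54×10^5 W

Q = εσA(T⁴ − T_s⁴). T⁴ − T_s⁴ = (1519)⁴ − (487)⁴ = 5.32×10^12 − 5.62×10^10 = 5.27×10^12 K⁴.
Q = 0.73 × 5.67×10⁻⁸ × 2.08 × 5.27×10^12 = 4.54×10^5 W.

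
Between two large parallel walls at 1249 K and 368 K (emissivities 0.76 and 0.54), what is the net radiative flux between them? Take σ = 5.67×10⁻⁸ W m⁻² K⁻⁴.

For two large parallel gray plates, q = σ(T₁⁴ − T₂⁴) / (1/ε₁ + 1/ε₂ − 1).
1/ε₁ + 1/ε₂ − 1 = 1/0.76 + 1/0.54 − 1 = 2.168.
T₁⁴ − T₂⁴ = 2.43×10^12 − 1.83×10^10 = 2.42×10^12 K⁴.
q = 5.67×10⁻⁸ × 2.42×10^12 / 2.168 = 63200 W/m².

q ≈ 63200 W/m²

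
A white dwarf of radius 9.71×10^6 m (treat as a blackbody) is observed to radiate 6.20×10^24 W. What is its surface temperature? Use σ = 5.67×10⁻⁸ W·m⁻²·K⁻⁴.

T ≈ 17400 K

A = 4πr² = 4π × (9.71×10^6)² = 1.18×10^15 m².
From P = σAT⁴, T = (P / σA)^(1/4) = (6.20×10^24 / (5.67×10⁻⁸ × 1.18×10^15))^(1/4).
T = (9.23×10^16)^(1/4) = 17400 K.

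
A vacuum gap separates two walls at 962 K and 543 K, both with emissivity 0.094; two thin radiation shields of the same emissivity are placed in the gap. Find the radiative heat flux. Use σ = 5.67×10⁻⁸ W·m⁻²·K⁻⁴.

q ≈ 717 W/m²

Each of the 3 gaps contributes resistance (2/ε − 1) = 2/0.094 − 1 = 20.28; total = 60.83.
q = σ(T₁⁴ − T₂⁴) / 60.83 = 5.67×10⁻⁸ × 7.70×10^11 / 60.83 = 717 W/m².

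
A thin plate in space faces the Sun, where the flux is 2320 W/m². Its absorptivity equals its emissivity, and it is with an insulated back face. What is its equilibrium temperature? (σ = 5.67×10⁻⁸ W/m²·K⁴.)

Absorbed flux αS = emitted flux εσT⁴ (one radiating face); with α = ε, T = (S/σ)^(1/4).
T = (2320 / 5.67×10⁻⁸)^(1/4) = (4.09×10^10)^(1/4).
T = 450 K.

T ≈ 450 K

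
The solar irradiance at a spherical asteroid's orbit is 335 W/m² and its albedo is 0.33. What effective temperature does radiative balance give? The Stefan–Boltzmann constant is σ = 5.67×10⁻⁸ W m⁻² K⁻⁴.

Power absorbed = (1−a)S·πR²; power emitted = 4πR²σT⁴. Equating and cancelling πR²:
T = ((1−a)S / 4σ)^(1/4) = (224 / (4 × 5.67×10⁻⁸))^(1/4) = (9.90×10^8)^(1/4).
T = 177 K.

T ≈ 177 K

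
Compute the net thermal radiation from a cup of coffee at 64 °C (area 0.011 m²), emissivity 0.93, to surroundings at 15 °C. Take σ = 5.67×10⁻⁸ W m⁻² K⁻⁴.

Q ≈ 3.49 W

Convert: 64 °C = 337 K; 15 °C = 288 K.
Q = εσA(T⁴ − T_s⁴). T⁴ − T_s⁴ = (337)⁴ − (288)⁴ = 1.29×10^10 − 6.88×10^9 = 6.02×10^9 K⁴.
Q = 0.93 × 5.67×10⁻⁸ × 0.0110 × 6.02×10^9 = 3.49 W.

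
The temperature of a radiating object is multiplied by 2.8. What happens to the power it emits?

factor ≈ 61.5

P ∝ T⁴, so the power scales as (2.8)⁴ = 61.5.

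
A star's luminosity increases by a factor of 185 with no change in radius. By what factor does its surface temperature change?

factor ≈ 3.69

P ∝ T⁴ ⇒ T ∝ P^(1/4), so T scales by (185)^(1/4) = 3.69.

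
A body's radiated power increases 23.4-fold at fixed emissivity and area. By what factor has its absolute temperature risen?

P ∝ T⁴ ⇒ T ∝ P^(1/4), so T scales by (23.4)^(1/4) = 2.20.

factor ≈ 2.20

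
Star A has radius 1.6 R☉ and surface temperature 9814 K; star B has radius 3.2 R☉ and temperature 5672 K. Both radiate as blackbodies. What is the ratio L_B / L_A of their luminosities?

L = 4πR²σT⁴ ∝ R²T⁴, so L_B/L_A = (3.2/1.6)² × (5672/9814)⁴ = 4.00 × 0.112 = 0.446.

L_B/L_A ≈ 0.446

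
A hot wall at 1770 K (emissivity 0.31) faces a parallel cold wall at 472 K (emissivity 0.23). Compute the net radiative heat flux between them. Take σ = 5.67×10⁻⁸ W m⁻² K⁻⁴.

q ≈ 84200 W/m²

For two large parallel gray plates, q = σ(T₁⁴ − T₂⁴) / (1/ε₁ + 1/ε₂ − 1).
1/ε₁ + 1/ε₂ − 1 = 1/0.31 + 1/0.23 − 1 = 6.574.
T₁⁴ − T₂⁴ = 9.82×10^12 − 4.96×10^10 = 9.77×10^12 K⁴.
q = 5.67×10⁻⁸ × 9.77×10^12 / 6.574 = 84200 W/m².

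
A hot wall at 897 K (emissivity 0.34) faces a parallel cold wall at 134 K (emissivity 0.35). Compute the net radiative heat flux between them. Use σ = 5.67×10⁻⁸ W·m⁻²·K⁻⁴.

q ≈ 7650 W/m²

For two large parallel gray plates, q = σ(T₁⁴ − T₂⁴) / (1/ε₁ + 1/ε₂ − 1).
1/ε₁ + 1/ε₂ − 1 = 1/0.34 + 1/0.35 − 1 = 4.798.
T₁⁴ − T₂⁴ = 6.47×10^11 − 3.22×10^8 = 6.47×10^11 K⁴.
q = 5.67×10⁻⁸ × 6.47×10^11 / 4.798 = 7650 W/m².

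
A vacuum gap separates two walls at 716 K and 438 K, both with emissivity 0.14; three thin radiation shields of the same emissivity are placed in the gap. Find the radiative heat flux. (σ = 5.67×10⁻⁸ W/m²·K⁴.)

Each of the 4 gaps contributes resistance (2/ε − 1) = 2/0.14 − 1 = 13.29; total = 53.14.
q = σ(T₁⁴ − T₂⁴) / 53.14 = 5.67×10⁻⁸ × 2.26×10^11 / 53.14 = 241 W/m².

q ≈ 241 W/m²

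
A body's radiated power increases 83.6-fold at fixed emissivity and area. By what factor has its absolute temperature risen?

factor ≈ 3.02

P ∝ T⁴ ⇒ T ∝ P^(1/4), so T scales by (83.6)^(1/4) = 3.02.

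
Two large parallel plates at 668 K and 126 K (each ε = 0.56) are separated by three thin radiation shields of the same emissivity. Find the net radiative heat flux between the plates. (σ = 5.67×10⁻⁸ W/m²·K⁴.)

Each of the 4 gaps contributes resistance (2/ε − 1) = 2/0.56 − 1 = 2.571; total = 10.29.
q = σ(T₁⁴ − T₂⁴) / 10.29 = 5.67×10⁻⁸ × 1.99×10^11 / 10.29 = 1100 W/m².

q ≈ 1100 W/m²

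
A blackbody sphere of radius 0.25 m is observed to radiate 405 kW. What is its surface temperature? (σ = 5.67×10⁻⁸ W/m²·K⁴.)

T ≈ 1740 K

A = 4πr² = 4π × (0.25)² = 0.785 m².
From P = σAT⁴, T = (P / σA)^(1/4) = (4.05×10^5 / (5.67×10⁻⁸ × 0.785))^(1/4).
T = (9.09×10^12)^(1/4) = 1740 K.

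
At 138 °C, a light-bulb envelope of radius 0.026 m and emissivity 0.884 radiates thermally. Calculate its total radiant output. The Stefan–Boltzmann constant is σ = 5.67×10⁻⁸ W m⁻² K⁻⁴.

A = 4πr² = 4π × (0.026)² = 8.49×10^-3 m².
138 °C = 411 K.
Stefan–Boltzmann: P = εσAT⁴ = 0.884 × 5.67×10⁻⁸ × 8.49×10^-3 × (411)⁴ = 0.884 × 5.67×10⁻⁸ × 8.49×10^-3 × 2.85×10^10.
P = 12.1 W.

P ≈ 12.1 W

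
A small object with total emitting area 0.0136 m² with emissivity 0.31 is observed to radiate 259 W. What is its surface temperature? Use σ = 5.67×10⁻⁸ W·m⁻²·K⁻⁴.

From P = εσAT⁴, T = (P / εσA)^(1/4) = (259 / (0.31 × 5.67×10⁻⁸ × 0.0136))^(1/4).
T = (1.08×10^12)^(1/4) = 1020 K.

T ≈ 1020 K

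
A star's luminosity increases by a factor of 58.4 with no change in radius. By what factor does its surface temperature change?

P ∝ T⁴ ⇒ T ∝ P^(1/4), so T scales by (58.4)^(1/4) = 2.76.

factor ≈ 2.76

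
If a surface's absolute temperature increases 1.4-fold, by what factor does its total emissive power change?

P ∝ T⁴, so the power scales as (1.4)⁴ = 3.84.

factor ≈ 3.84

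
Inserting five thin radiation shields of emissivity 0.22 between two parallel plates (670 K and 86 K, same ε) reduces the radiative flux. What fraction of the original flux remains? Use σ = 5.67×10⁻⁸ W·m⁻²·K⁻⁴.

With N identical shields there are N+1 = 6 gaps in series, each with the same radiative resistance, so the flux falls to 1/(N+1) of its unshielded value.

ratio ≈ 0.167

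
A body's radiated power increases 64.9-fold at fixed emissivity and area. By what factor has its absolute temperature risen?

P ∝ T⁴ ⇒ T ∝ P^(1/4), so T scales by (64.9)^(1/4) = 2.84.

factor ≈ 2.84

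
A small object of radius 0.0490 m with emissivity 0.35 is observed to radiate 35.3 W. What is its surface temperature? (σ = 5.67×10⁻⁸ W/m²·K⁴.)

A = 4πr² = 4π × (0.0490)² = 0.0302 m².
From P = εσAT⁴, T = (P / εσA)^(1/4) = (35.3 / (0.35 × 5.67×10⁻⁸ × 0.0302))^(1/4).
T = (5.90×10^10)^(1/4) = 493 K.

T ≈ 493 K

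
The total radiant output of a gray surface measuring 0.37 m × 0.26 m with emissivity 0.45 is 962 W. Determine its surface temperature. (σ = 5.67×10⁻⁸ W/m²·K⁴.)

A = 0.37 × 0.26 = 0.0962 m².
From P = εσAT⁴, T = (P / εσA)^(1/4) = (962 / (0.45 × 5.67×10⁻⁸ × 0.0962))^(1/4).
T = (3.92×10^11)^(1/4) = 791 K.

T ≈ 791 K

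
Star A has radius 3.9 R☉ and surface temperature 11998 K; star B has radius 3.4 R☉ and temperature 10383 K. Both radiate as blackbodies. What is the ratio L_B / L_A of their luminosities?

L_B/L_A ≈ 0.426

L = 4πR²σT⁴ ∝ R²T⁴, so L_B/L_A = (3.4/3.9)² × (10383/11998)⁴ = 0.760 × 0.561 = 0.426.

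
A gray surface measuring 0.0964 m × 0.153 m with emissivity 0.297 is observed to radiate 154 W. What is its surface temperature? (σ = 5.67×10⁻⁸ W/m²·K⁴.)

A = 0.0964 × 0.153 = 0.0147 m².
From P = εσAT⁴, T = (P / εσA)^(1/4) = (154 / (0.297 × 5.67×10⁻⁸ × 0.0147))^(1/4).
T = (6.20×10^11)^(1/4) = 887 K.

T ≈ 887 K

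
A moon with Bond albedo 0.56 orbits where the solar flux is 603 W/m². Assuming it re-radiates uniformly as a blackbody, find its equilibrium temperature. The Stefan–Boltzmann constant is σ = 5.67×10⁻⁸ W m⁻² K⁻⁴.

T ≈ 185 K

Power absorbed = (1−a)S·πR²; power emitted = 4πR²σT⁴. Equating and cancelling πR²:
T = ((1−a)S / 4σ)^(1/4) = (265 / (4 × 5.67×10⁻⁸))^(1/4) = (1.17×10^9)^(1/4).
T = 185 K.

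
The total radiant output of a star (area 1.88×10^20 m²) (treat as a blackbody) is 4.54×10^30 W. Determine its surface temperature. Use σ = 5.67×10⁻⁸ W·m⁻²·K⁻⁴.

From P = σAT⁴, T = (P / σA)^(1/4) = (4.54×10^30 / (5.67×10⁻⁸ × 1.88×10^20))^(1/4).
T = (4.26×10^17)^(1/4) = 25500 K.

T ≈ 25500 K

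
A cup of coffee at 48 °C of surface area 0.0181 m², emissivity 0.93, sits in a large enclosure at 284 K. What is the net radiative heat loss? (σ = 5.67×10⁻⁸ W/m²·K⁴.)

Convert: 48 °C = 321 K.
Q = εσA(T⁴ − T_s⁴). T⁴ − T_s⁴ = (321)⁴ − (284)⁴ = 1.06×10^10 − 6.51×10^9 = 4.11×10^9 K⁴.
Q = 0.93 × 5.67×10⁻⁸ × 0.0181 × 4.11×10^9 = 3.92 W.

Q ≈ 3.92 W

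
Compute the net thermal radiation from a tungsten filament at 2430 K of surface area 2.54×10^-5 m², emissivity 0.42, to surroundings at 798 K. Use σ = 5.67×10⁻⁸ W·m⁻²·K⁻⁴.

Q ≈ 20.8 W

Q = εσA(T⁴ − T_s⁴). T⁴ − T_s⁴ = (2430)⁴ − (798)⁴ = 3.49×10^13 − 4.06×10^11 = 3.45×10^13 K⁴.
Q = 0.42 × 5.67×10⁻⁸ × 2.54×10^-5 × 3.45×10^13 = 20.8 W.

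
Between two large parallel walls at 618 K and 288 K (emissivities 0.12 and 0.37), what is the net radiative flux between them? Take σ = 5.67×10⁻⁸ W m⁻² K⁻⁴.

For two large parallel gray plates, q = σ(T₁⁴ − T₂⁴) / (1/ε₁ + 1/ε₂ − 1).
1/ε₁ + 1/ε₂ − 1 = 1/0.12 + 1/0.37 − 1 = 10.04.
T₁⁴ − T₂⁴ = 1.46×10^11 − 6.88×10^9 = 1.39×10^11 K⁴.
q = 5.67×10⁻⁸ × 1.39×10^11 / 10.04 = 785 W/m².

q ≈ 785 W/m²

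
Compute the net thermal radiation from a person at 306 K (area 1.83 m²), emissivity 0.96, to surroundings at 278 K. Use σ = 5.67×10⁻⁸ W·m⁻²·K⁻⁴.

Q ≈ 278 W

Q = εσA(T⁴ − T_s⁴). T⁴ − T_s⁴ = (306)⁴ − (278)⁴ = 8.77×10^9 − 5.97×10^9 = 2.79×10^9 K⁴.
Q = 0.96 × 5.67×10⁻⁸ × 1.83 × 2.79×10^9 = 278 W.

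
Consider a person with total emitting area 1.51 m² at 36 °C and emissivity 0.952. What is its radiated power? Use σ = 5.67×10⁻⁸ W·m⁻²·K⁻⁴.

36 °C = 309 K.
Stefan–Boltzmann: P = εσAT⁴ = 0.952 × 5.67×10⁻⁸ × 1.51 × (309)⁴ = 0.952 × 5.67×10⁻⁸ × 1.51 × 9.12×10^9.
P = 743 W.

P ≈ 743 W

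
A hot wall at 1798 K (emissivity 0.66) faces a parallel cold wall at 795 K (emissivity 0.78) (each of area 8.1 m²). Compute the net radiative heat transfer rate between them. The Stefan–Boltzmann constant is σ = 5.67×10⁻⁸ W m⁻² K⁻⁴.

For two large parallel gray plates, q = σ(T₁⁴ − T₂⁴) / (1/ε₁ + 1/ε₂ − 1).
1/ε₁ + 1/ε₂ − 1 = 1/0.66 + 1/0.78 − 1 = 1.797.
T₁⁴ − T₂⁴ = 1.05×10^13 − 3.99×10^11 = 1.01×10^13 K⁴.
q = 5.67×10⁻⁸ × 1.01×10^13 / 1.797 = 3.17×10^5 W/m².
Q = q·A = 3.17×10^5 × 8.1 = 2.57×10^6 W.

Q ≈ 2.57×10^6 W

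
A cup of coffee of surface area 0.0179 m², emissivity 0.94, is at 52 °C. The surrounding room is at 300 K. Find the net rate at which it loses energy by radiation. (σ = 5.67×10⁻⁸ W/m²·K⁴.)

Q ≈ 2.92 W

Convert: 52 °C = 325 K.
Q = εσA(T⁴ − T_s⁴). T⁴ − T_s⁴ = (325)⁴ − (300)⁴ = 1.12×10^10 − 8.10×10^9 = 3.06×10^9 K⁴.
Q = 0.94 × 5.67×10⁻⁸ × 0.0179 × 3.06×10^9 = 2.92 W.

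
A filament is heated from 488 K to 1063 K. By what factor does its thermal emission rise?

P ∝ T⁴, so the ratio is (1063/488)⁴ = (2.178)⁴ = 22.5.

ratio ≈ 22.5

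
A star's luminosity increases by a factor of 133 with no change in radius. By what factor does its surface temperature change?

factor ≈ 3.40

P ∝ T⁴ ⇒ T ∝ P^(1/4), so T scales by (133)^(1/4) = 3.40.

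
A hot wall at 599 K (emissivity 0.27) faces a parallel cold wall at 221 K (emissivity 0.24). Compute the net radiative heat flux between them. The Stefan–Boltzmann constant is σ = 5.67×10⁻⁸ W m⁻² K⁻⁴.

For two large parallel gray plates, q = σ(T₁⁴ − T₂⁴) / (1/ε₁ + 1/ε₂ − 1).
1/ε₁ + 1/ε₂ − 1 = 1/0.27 + 1/0.24 − 1 = 6.870.
T₁⁴ − T₂⁴ = 1.29×10^11 − 2.39×10^9 = 1.26×10^11 K⁴.
q = 5.67×10⁻⁸ × 1.26×10^11 / 6.870 = 1040 W/m².

q ≈ 1040 W/m²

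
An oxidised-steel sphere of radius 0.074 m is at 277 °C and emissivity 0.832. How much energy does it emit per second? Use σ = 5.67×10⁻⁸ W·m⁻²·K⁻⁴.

P ≈ 297 W

A = 4πr² = 4π × (0.074)² = 0.0688 m².
277 °C = 550 K.
P = εσAT⁴ = 0.832 × 5.67×10⁻⁸ × 0.0688 × (550)⁴ = 0.832 × 5.67×10⁻⁸ × 0.0688 × 9.15×10^10.
P = 297 W.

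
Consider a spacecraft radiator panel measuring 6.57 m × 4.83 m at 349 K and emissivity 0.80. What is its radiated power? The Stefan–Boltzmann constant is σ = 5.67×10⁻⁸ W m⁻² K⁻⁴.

A = 6.57 × 4.83 = 31.7 m².
P = εσAT⁴ = 0.80 × 5.67×10⁻⁸ × 31.7 × (349)⁴ = 0.80 × 5.67×10⁻⁸ × 31.7 × 1.48×10^10.
P = 21400 W.

P ≈ 21400 W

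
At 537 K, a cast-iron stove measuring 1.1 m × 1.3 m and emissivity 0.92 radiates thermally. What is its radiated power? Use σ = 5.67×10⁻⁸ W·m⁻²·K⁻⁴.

A = 1.1 × 1.3 = 1.43 m².
Stefan–Boltzmann: P = εσAT⁴ = 0.92 × 5.67×10⁻⁸ × 1.43 × (537)⁴ = 0.92 × 5.67×10⁻⁸ × 1.43 × 8.32×10^10.
P = 6200 W.

P ≈ 6200 W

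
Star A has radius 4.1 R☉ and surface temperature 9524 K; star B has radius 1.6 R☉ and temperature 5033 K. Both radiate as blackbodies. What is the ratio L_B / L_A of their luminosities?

L_B/L_A ≈ 0.0119

L = 4πR²σT⁴ ∝ R²T⁴, so L_B/L_A = (1.6/4.1)² × (5033/9524)⁴ = 0.152 × 0.0780 = 0.0119.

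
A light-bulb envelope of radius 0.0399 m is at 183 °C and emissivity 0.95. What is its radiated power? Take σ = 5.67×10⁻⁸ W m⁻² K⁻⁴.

P ≈ 46.6 W

A = 4πr² = 4π × (0.0399)² = 0.0200 m².
183 °C = 456 K.
P = εσAT⁴ = 0.95 × 5.67×10⁻⁸ × 0.0200 × (456)⁴ = 0.95 × 5.67×10⁻⁸ × 0.0200 × 4.32×10^10.
P = 46.6 W.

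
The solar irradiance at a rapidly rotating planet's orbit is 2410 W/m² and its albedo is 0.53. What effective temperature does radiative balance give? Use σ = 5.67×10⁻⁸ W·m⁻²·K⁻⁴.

T ≈ 266 K

Power absorbed = (1−a)S·πR²; power emitted = 4πR²σT⁴. Equating and cancelling πR²:
T = ((1−a)S / 4σ)^(1/4) = (1130 / (4 × 5.67×10⁻⁸))^(1/4) = (4.99×10^9)^(1/4).
T = 266 K.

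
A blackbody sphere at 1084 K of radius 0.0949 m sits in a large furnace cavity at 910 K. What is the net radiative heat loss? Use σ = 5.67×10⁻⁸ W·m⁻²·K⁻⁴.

Q ≈ 4460 W

A = 4πr² = 4π × (0.0949)² = 0.113 m².
Q = σA(T⁴ − T_s⁴). T⁴ − T_s⁴ = (1084)⁴ − (910)⁴ = 1.38×10^12 − 6.86×10^11 = 6.95×10^11 K⁴.
Q = 5.67×10⁻⁸ × 0.113 × 6.95×10^11 = 4460 W.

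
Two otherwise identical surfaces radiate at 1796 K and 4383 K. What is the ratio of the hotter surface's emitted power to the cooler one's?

ratio ≈ 35.5

P ∝ T⁴, so the ratio is (4383/1796)⁴ = (2.440)⁴ = 35.5.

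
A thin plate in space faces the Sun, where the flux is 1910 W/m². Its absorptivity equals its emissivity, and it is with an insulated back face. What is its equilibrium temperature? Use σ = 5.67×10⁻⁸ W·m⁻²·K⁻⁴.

Absorbed flux αS = emitted flux εσT⁴ (one radiating face); with α = ε, T = (S/σ)^(1/4).
T = (1910 / 5.67×10⁻⁸)^(1/4) = (3.37×10^10)^(1/4).
T = 428 K.

T ≈ 428 K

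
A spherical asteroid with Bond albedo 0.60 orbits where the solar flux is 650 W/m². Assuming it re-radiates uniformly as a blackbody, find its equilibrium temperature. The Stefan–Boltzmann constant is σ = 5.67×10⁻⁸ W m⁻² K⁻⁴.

T ≈ 184 K

Power absorbed = (1−a)S·πR²; power emitted = 4πR²σT⁴. Equating and cancelling πR²:
T = ((1−a)S / 4σ)^(1/4) = (260 / (4 × 5.67×10⁻⁸))^(1/4) = (1.15×10^9)^(1/4).
T = 184 K.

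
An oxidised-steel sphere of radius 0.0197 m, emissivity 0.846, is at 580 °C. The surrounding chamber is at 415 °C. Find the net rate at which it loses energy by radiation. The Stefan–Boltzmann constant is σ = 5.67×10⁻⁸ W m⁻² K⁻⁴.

Q ≈ 71.4 W

A = 4πr² = 4π × (0.0197)² = 4.88×10^-3 m².
Convert: 580 °C = 853 K; 415 °C = 688 K.
Q = εσA(T⁴ − T_s⁴). T⁴ − T_s⁴ = (853)⁴ − (688)⁴ = 5.29×10^11 − 2.24×10^11 = 3.05×10^11 K⁴.
Q = 0.846 × 5.67×10⁻⁸ × 4.88×10^-3 × 3.05×10^11 = 71.4 W.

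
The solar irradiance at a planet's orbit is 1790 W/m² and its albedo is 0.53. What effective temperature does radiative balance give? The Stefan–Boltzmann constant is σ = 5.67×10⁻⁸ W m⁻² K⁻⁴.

T ≈ 247 K

Power absorbed = (1−a)S·πR²; power emitted = 4πR²σT⁴. Equating and cancelling πR²:
T = ((1−a)S / 4σ)^(1/4) = (841 / (4 × 5.67×10⁻⁸))^(1/4) = (3.71×10^9)^(1/4).
T = 247 K.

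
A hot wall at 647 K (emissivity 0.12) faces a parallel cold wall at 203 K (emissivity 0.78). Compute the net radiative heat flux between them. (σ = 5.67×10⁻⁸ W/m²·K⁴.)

q ≈ 1140 W/m²

For two large parallel gray plates, q = σ(T₁⁴ − T₂⁴) / (1/ε₁ + 1/ε₂ − 1).
1/ε₁ + 1/ε₂ − 1 = 1/0.12 + 1/0.78 − 1 = 8.615.
T₁⁴ − T₂⁴ = 1.75×10^11 − 1.70×10^9 = 1.74×10^11 K⁴.
q = 5.67×10⁻⁸ × 1.74×10^11 / 8.615 = 1140 W/m².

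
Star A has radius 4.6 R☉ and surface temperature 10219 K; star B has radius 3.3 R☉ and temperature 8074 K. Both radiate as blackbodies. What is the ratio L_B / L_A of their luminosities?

L = 4πR²σT⁴ ∝ R²T⁴, so L_B/L_A = (3.3/4.6)² × (8074/10219)⁴ = 0.515 × 0.390 = 0.201.

L_B/L_A ≈ 0.201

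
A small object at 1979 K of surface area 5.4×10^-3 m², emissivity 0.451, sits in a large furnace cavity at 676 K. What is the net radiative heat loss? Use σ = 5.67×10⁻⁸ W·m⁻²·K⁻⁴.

Q ≈ 2090 W

Q = εσA(T⁴ − T_s⁴). T⁴ − T_s⁴ = (1979)⁴ − (676)⁴ = 1.53×10^13 − 2.09×10^11 = 1.51×10^13 K⁴.
Q = 0.451 × 5.67×10⁻⁸ × 5.40×10^-3 × 1.51×10^13 = 2090 W.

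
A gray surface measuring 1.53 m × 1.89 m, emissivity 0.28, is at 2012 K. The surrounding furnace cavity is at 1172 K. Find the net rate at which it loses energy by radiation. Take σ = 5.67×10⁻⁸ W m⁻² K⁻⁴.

A = 1.53 × 1.89 = 2.89 m².
Q = εσA(T⁴ − T_s⁴). T⁴ − T_s⁴ = (2012)⁴ − (1172)⁴ = 1.64×10^13 − 1.89×10^12 = 1.45×10^13 K⁴.
Q = 0.28 × 5.67×10⁻⁸ × 2.89 × 1.45×10^13 = 6.66×10^5 W.

Q ≈ 6.66×10^5 W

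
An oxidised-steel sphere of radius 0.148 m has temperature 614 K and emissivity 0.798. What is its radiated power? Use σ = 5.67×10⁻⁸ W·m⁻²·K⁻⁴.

A = 4πr² = 4π × (0.148)² = 0.275 m².
P = εσAT⁴ = 0.798 × 5.67×10⁻⁸ × 0.275 × (614)⁴ = 0.798 × 5.67×10⁻⁸ × 0.275 × 1.42×10^11.
P = 1770 W.

P ≈ 1770 W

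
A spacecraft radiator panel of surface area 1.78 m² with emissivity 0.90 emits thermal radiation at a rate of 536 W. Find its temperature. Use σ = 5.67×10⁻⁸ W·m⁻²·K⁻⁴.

T ≈ 277 K

From P = εσAT⁴, T = (P / εσA)^(1/4) = (536 / (0.90 × 5.67×10⁻⁸ × 1.78))^(1/4).
T = (5.90×10^9)^(1/4) = 277 K.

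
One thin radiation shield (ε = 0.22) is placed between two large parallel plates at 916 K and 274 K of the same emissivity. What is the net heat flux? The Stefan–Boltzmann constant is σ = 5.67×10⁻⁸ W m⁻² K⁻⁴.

Each of the 2 gaps contributes resistance (2/ε − 1) = 2/0.22 − 1 = 8.091; total = 16.18.
q = σ(T₁⁴ − T₂⁴) / 16.18 = 5.67×10⁻⁸ × 6.98×10^11 / 16.18 = 2450 W/m².

q ≈ 2450 W/m²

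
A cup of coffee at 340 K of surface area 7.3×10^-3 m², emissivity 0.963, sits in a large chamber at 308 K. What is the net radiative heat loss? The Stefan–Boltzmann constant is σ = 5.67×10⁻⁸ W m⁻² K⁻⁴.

Q ≈ 1.74 W

Q = εσA(T⁴ − T_s⁴). T⁴ − T_s⁴ = (340)⁴ − (308)⁴ = 1.34×10^10 − 9.00×10^9 = 4.36×10^9 K⁴.
Q = 0.963 × 5.67×10⁻⁸ × 7.30×10^-3 × 4.36×10^9 = 1.74 W.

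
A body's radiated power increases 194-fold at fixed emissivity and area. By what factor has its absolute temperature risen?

P ∝ T⁴ ⇒ T ∝ P^(1/4), so T scales by (194)^(1/4) = 3.73.

factor ≈ 3.73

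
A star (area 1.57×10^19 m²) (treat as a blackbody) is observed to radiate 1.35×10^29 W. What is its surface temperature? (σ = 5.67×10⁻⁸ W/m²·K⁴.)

T ≈ 19700 K

From P = σAT⁴, T = (P / σA)^(1/4) = (1.35×10^29 / (5.67×10⁻⁸ × 1.57×10^19))^(1/4).
T = (1.52×10^17)^(1/4) = 19700 K.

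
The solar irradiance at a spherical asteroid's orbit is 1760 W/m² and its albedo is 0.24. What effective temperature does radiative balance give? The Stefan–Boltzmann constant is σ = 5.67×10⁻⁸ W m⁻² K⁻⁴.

T ≈ 277 K

Power absorbed = (1−a)S·πR²; power emitted = 4πR²σT⁴. Equating and cancelling πR²:
T = ((1−a)S / 4σ)^(1/4) = (1340 / (4 × 5.67×10⁻⁸))^(1/4) = (5.90×10^9)^(1/4).
T = 277 K.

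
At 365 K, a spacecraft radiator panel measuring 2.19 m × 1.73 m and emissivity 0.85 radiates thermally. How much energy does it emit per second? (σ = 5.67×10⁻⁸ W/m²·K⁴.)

P ≈ 3240 W

A = 2.19 × 1.73 = 3.79 m².
P = εσAT⁴ = 0.85 × 5.67×10⁻⁸ × 3.79 × (365)⁴ = 0.85 × 5.67×10⁻⁸ × 3.79 × 1.77×10^10.
P = 3240 W.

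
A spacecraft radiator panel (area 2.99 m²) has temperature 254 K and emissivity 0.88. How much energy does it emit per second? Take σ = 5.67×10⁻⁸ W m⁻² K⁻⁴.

P ≈ 621 W

P = εσAT⁴ = 0.88 × 5.67×10⁻⁸ × 2.99 × (254)⁴ = 0.88 × 5.67×10⁻⁸ × 2.99 × 4.16×10^9.
P = 621 W.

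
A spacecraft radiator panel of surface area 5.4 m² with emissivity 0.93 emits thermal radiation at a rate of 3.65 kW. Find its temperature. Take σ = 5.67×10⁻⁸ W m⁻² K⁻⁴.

From P = εσAT⁴, T = (P / εσA)^(1/4) = (3650 / (0.93 × 5.67×10⁻⁸ × 5.40))^(1/4).
T = (1.28×10^10)^(1/4) = 336 K.

T ≈ 336 K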